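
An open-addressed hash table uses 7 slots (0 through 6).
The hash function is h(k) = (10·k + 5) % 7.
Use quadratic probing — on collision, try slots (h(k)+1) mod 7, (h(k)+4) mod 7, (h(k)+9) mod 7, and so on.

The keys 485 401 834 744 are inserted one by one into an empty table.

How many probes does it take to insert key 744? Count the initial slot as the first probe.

4

Insert 485: h=4, slot 4 empty → index 4.
Insert 401: h=4, slot 4 occupied → index 5.
Insert 834: h=1, slot 1 empty → index 1.
Insert 744: h=4, slots 4,5,1 occupied → index 6.
Table: [-, 834, -, -, 485, 401, 744]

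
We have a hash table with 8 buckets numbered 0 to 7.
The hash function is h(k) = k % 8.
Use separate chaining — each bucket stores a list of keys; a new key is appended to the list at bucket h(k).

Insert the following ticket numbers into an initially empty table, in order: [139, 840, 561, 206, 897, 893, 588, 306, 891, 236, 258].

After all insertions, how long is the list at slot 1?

139 -> bucket 3
840 -> bucket 0
561 -> bucket 1
206 -> bucket 6
897 -> bucket 1 (collision)
893 -> bucket 5
588 -> bucket 4
306 -> bucket 2
891 -> bucket 3 (collision)
236 -> bucket 4 (collision)
258 -> bucket 2 (collision)
Final buckets:
0: 840
1: 561 -> 897
2: 306 -> 258
3: 139 -> 891
4: 588 -> 236
5: 893
6: 206
7: -

2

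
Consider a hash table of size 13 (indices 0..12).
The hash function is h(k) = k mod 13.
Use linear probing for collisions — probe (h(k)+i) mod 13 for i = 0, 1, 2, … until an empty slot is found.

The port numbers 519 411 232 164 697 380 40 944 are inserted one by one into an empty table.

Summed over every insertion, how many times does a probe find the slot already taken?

8

519 hashes to 12; slot 12 is free → place at 12.
411 hashes to 8; slot 8 is free → place at 8.
232 hashes to 11; slot 11 is free → place at 11.
164 hashes to 8; 8 taken → place at 9.
697 hashes to 8; 8,9 taken → place at 10.
380 hashes to 3; slot 3 is free → place at 3.
40 hashes to 1; slot 1 is free → place at 1.
944 hashes to 8; 8,9,10,11,12 taken → place at 0.
Table: [944, 40, ., 380, ., ., ., ., 411, 164, 697, 232, 519]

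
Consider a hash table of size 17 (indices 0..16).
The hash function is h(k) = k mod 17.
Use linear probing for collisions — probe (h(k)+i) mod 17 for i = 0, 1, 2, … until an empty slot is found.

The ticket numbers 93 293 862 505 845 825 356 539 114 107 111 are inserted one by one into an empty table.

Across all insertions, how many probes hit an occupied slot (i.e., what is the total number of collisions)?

93: h=8 -> slot 8
293: h=4 -> slot 4
862: h=12 -> slot 12
505: h=12, probe 12,13 -> slot 13
845: h=12, probe 12,13,14 -> slot 14
825: h=9 -> slot 9
356: h=16 -> slot 16
539: h=12, probe 12,13,14,15 -> slot 15
114: h=12, probe 12,13,14,15,16,0 -> slot 0
107: h=5 -> slot 5
111: h=9, probe 9,10 -> slot 10
Table: [114, _, _, _, 293, 107, _, _, 93, 825, 111, _, 862, 505, 845, 539, 356]

12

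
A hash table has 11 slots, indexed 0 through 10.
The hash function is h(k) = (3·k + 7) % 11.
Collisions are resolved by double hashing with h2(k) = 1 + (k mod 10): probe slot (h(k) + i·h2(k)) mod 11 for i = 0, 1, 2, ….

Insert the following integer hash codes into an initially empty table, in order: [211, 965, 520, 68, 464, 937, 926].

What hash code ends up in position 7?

211: h=2 => slot 2
965: h=9 => slot 9
520: h=5 => slot 5
68: h=2, h2=9, probe 2,0 => slot 0
464: h=2, h2=5, probe 2,7 => slot 7
937: h=2, h2=8, probe 2,10 => slot 10
926: h=2, h2=7, probe 2,9,5,1 => slot 1
Table: [68, 926, 211, ∅, ∅, 520, ∅, 464, ∅, 965, 937]

464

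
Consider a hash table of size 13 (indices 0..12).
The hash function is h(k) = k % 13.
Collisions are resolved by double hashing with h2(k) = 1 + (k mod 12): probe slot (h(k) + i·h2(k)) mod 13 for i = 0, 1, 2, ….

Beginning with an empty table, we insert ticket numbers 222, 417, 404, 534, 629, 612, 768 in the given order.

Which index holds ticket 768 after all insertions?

Insert 222: h=1, slot 1 empty → index 1.
Insert 417: h=1, h2=10, slot 1 occupied → index 11.
Insert 404: h=1, h2=9, slot 1 occupied → index 10.
Insert 534: h=1, h2=7, slot 1 occupied → index 8.
Insert 629: h=5, slot 5 empty → index 5.
Insert 612: h=1, h2=1, slot 1 occupied → index 2.
Insert 768: h=1, h2=1, slots 1,2 occupied → index 3.
Table: [-, 222, 612, 768, -, 629, -, -, 534, -, 404, 417, -]

3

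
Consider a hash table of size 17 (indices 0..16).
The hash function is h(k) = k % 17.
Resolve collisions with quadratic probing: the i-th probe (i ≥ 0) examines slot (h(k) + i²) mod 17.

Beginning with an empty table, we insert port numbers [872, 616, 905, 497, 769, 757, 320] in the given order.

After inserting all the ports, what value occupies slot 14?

320

872 hashes to 5; slot 5 is free => place at 5.
616 hashes to 4; slot 4 is free => place at 4.
905 hashes to 4; 4,5 taken => place at 8.
497 hashes to 4; 4,5,8 taken => place at 13.
769 hashes to 4; 4,5,8,13 taken => place at 3.
757 hashes to 9; slot 9 is free => place at 9.
320 hashes to 14; slot 14 is free => place at 14.
Table: [—, —, —, 769, 616, 872, —, —, 905, 757, —, —, —, 497, 320, —, —]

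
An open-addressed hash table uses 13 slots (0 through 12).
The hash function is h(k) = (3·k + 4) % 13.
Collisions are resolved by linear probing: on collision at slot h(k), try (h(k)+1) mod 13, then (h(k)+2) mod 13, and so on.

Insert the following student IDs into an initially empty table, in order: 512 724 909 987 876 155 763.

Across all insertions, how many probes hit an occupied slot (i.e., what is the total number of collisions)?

Insert 512: h=6, slot 6 empty → index 6.
Insert 724: h=5, slot 5 empty → index 5.
Insert 909: h=1, slot 1 empty → index 1.
Insert 987: h=1, slot 1 occupied → index 2.
Insert 876: h=6, slot 6 occupied → index 7.
Insert 155: h=1, slots 1,2 occupied → index 3.
Insert 763: h=5, slots 5,6,7 occupied → index 8.
Table: [., 909, 987, 155, ., 724, 512, 876, 763, ., ., ., .]

7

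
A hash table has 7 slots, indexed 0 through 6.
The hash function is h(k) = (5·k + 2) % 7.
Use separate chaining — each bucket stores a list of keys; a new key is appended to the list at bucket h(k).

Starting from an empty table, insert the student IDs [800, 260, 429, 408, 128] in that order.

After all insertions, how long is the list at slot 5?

Insert 800: h=5, bucket 5 empty -> new chain.
Insert 260: h=0, bucket 0 empty -> new chain.
Insert 429: h=5, bucket 5 nonempty -> append to chain.
Insert 408: h=5, bucket 5 nonempty -> append to chain.
Insert 128: h=5, bucket 5 nonempty -> append to chain.
Final buckets:
0: 260
1: —
2: —
3: —
4: —
5: 800 -> 429 -> 408 -> 128
6: —

4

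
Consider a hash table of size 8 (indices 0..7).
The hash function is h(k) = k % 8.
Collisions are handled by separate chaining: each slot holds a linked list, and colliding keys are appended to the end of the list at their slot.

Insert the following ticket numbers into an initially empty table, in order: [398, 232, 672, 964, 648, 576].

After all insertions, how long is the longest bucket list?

398 → bucket 6
232 → bucket 0
672 → bucket 0 (collision)
964 → bucket 4
648 → bucket 0 (collision)
576 → bucket 0 (collision)
Final buckets:
0: 232 -> 672 -> 648 -> 576
1: _
2: _
3: _
4: 964
5: _
6: 398
7: _

4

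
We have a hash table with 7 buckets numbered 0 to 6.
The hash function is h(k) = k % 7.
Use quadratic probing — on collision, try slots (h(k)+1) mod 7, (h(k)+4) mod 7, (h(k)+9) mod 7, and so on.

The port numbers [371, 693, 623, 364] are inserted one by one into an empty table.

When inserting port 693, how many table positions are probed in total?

371: h=0 => slot 0
693: h=0, probe 0,1 => slot 1
623: h=0, probe 0,1,4 => slot 4
364: h=0, probe 0,1,4,2 => slot 2
Table: [371, 693, 364, ., 623, ., .]

2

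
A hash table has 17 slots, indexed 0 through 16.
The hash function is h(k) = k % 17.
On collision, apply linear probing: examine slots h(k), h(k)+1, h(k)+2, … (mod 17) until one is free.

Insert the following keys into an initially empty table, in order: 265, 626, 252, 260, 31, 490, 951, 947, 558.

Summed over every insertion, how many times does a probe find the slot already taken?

13

265: h=10 => slot 10
626: h=14 => slot 14
252: h=14, probe 14,15 => slot 15
260: h=5 => slot 5
31: h=14, probe 14,15,16 => slot 16
490: h=14, probe 14,15,16,0 => slot 0
951: h=16, probe 16,0,1 => slot 1
947: h=12 => slot 12
558: h=14, probe 14,15,16,0,1,2 => slot 2
Table: [490, 951, 558, -, -, 260, -, -, -, -, 265, -, 947, -, 626, 252, 31]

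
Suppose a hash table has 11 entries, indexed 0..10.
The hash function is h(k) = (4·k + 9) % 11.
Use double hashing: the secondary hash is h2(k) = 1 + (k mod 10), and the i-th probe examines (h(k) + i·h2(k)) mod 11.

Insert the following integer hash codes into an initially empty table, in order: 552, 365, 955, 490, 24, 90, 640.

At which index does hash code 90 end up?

Insert 552: h=6, slot 6 empty => index 6.
Insert 365: h=6, h2=6, slot 6 occupied => index 1.
Insert 955: h=1, h2=6, slot 1 occupied => index 7.
Insert 490: h=0, slot 0 empty => index 0.
Insert 24: h=6, h2=5, slots 6,0 occupied => index 5.
Insert 90: h=6, h2=1, slots 6,7 occupied => index 8.
Insert 640: h=6, h2=1, slots 6,7,8 occupied => index 9.
Table: [490, 365, —, —, —, 24, 552, 955, 90, 640, —]

8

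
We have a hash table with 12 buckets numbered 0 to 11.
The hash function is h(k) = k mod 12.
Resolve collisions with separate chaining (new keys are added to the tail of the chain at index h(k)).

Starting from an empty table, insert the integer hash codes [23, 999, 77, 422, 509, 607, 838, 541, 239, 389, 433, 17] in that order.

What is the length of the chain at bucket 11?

2

Insert 23: h=11, bucket 11 empty → new chain.
Insert 999: h=3, bucket 3 empty → new chain.
Insert 77: h=5, bucket 5 empty → new chain.
Insert 422: h=2, bucket 2 empty → new chain.
Insert 509: h=5, bucket 5 nonempty → append to chain.
Insert 607: h=7, bucket 7 empty → new chain.
Insert 838: h=10, bucket 10 empty → new chain.
Insert 541: h=1, bucket 1 empty → new chain.
Insert 239: h=11, bucket 11 nonempty → append to chain.
Insert 389: h=5, bucket 5 nonempty → append to chain.
Insert 433: h=1, bucket 1 nonempty → append to chain.
Insert 17: h=5, bucket 5 nonempty → append to chain.
Final buckets:
0: —
1: 541 -> 433
2: 422
3: 999
4: —
5: 77 -> 509 -> 389 -> 17
6: —
7: 607
8: —
9: —
10: 838
11: 23 -> 239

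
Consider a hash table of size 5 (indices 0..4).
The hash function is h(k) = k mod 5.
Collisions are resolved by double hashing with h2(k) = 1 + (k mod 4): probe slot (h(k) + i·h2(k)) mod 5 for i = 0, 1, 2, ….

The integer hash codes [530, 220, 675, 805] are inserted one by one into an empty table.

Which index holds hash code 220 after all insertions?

Insert 530: h=0, slot 0 empty → index 0.
Insert 220: h=0, h2=1, slot 0 occupied → index 1.
Insert 675: h=0, h2=4, slot 0 occupied → index 4.
Insert 805: h=0, h2=2, slot 0 occupied → index 2.
Table: [530, 220, 805, _, 675]

1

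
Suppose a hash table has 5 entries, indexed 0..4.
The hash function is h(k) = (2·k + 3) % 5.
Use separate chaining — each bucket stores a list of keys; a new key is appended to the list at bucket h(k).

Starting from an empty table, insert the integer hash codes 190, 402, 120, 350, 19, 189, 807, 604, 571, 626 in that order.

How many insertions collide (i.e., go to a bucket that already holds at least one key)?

6

Insert 190: h=3, bucket 3 empty -> new chain.
Insert 402: h=2, bucket 2 empty -> new chain.
Insert 120: h=3, bucket 3 nonempty -> append to chain.
Insert 350: h=3, bucket 3 nonempty -> append to chain.
Insert 19: h=1, bucket 1 empty -> new chain.
Insert 189: h=1, bucket 1 nonempty -> append to chain.
Insert 807: h=2, bucket 2 nonempty -> append to chain.
Insert 604: h=1, bucket 1 nonempty -> append to chain.
Insert 571: h=0, bucket 0 empty -> new chain.
Insert 626: h=0, bucket 0 nonempty -> append to chain.
Final buckets:
0: 571 -> 626
1: 19 -> 189 -> 604
2: 402 -> 807
3: 190 -> 120 -> 350
4: _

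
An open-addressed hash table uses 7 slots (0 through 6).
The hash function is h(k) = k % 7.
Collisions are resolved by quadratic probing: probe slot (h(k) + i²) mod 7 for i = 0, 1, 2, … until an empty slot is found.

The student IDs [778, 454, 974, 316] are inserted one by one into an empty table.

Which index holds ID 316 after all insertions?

5

778: h=1 → slot 1
454: h=6 → slot 6
974: h=1, probe 1,2 → slot 2
316: h=1, probe 1,2,5 → slot 5
Table: [-, 778, 974, -, -, 316, 454]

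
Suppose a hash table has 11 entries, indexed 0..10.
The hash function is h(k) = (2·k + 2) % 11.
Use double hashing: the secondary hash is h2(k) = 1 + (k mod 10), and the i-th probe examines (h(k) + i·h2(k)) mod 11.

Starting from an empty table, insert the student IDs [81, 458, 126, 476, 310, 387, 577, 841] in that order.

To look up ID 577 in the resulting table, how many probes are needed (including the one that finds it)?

Insert 81: h=10, slot 10 empty → index 10.
Insert 458: h=5, slot 5 empty → index 5.
Insert 126: h=1, slot 1 empty → index 1.
Insert 476: h=8, slot 8 empty → index 8.
Insert 310: h=6, slot 6 empty → index 6.
Insert 387: h=6, h2=8, slot 6 occupied → index 3.
Insert 577: h=1, h2=8, slot 1 occupied → index 9.
Insert 841: h=1, h2=2, slots 1,3,5 occupied → index 7.
Table: [-, 126, -, 387, -, 458, 310, 841, 476, 577, 81]
Lookup 577: h=1, h2=8, probe 1,9 → found at 9.

2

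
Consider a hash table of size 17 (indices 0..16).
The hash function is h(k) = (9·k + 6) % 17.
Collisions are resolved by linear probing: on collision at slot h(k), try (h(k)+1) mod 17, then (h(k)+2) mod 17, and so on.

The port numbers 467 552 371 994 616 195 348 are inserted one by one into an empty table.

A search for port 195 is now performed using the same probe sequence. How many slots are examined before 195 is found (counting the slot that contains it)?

467: h=10 -> slot 10
552: h=10, probe 10,11 -> slot 11
371: h=13 -> slot 13
994: h=10, probe 10,11,12 -> slot 12
616: h=8 -> slot 8
195: h=10, probe 10,11,12,13,14 -> slot 14
348: h=10, probe 10,11,12,13,14,15 -> slot 15
Table: [-, -, -, -, -, -, -, -, 616, -, 467, 552, 994, 371, 195, 348, -]
Lookup 195: h=10, probe 10,11,12,13,14 → found at 14.

5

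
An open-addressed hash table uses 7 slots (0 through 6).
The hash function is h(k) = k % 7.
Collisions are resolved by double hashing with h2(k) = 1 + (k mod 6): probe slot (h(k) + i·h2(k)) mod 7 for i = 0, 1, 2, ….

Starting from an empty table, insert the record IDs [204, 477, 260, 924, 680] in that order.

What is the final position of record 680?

Insert 204: h=1, slot 1 empty => index 1.
Insert 477: h=1, h2=4, slot 1 occupied => index 5.
Insert 260: h=1, h2=3, slot 1 occupied => index 4.
Insert 924: h=0, slot 0 empty => index 0.
Insert 680: h=1, h2=3, slots 1,4,0 occupied => index 3.
Table: [924, 204, _, 680, 260, 477, _]

3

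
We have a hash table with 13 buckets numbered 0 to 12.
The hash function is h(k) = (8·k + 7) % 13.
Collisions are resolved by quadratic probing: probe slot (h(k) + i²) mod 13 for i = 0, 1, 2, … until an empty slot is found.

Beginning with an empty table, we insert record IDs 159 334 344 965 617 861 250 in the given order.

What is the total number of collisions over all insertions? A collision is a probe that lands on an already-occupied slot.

8

159: h=5 -> slot 5
334: h=1 -> slot 1
344: h=3 -> slot 3
965: h=5, probe 5,6 -> slot 6
617: h=3, probe 3,4 -> slot 4
861: h=5, probe 5,6,9 -> slot 9
250: h=5, probe 5,6,9,1,8 -> slot 8
Table: [∅, 334, ∅, 344, 617, 159, 965, ∅, 250, 861, ∅, ∅, ∅]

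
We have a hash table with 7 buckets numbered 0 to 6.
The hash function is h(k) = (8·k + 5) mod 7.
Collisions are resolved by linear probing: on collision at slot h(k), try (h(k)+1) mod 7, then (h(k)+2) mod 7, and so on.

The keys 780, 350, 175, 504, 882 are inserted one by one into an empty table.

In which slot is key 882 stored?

780 hashes to 1; slot 1 is free -> place at 1.
350 hashes to 5; slot 5 is free -> place at 5.
175 hashes to 5; 5 taken -> place at 6.
504 hashes to 5; 5,6 taken -> place at 0.
882 hashes to 5; 5,6,0,1 taken -> place at 2.
Table: [504, 780, 882, ., ., 350, 175]

2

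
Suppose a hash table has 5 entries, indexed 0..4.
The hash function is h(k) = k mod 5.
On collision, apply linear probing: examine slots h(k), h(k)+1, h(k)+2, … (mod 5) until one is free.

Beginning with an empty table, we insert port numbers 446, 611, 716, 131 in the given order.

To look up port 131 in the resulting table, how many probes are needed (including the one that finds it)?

Insert 446: h=1, slot 1 empty → index 1.
Insert 611: h=1, slot 1 occupied → index 2.
Insert 716: h=1, slots 1,2 occupied → index 3.
Insert 131: h=1, slots 1,2,3 occupied → index 4.
Table: [-, 446, 611, 716, 131]
Lookup 131: h=1, probe 1,2,3,4 → found at 4.

4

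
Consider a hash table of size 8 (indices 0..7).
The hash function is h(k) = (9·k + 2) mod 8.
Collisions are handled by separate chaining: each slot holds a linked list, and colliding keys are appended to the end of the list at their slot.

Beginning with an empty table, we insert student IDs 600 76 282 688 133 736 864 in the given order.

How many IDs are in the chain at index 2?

Insert 600: h=2, bucket 2 empty → new chain.
Insert 76: h=6, bucket 6 empty → new chain.
Insert 282: h=4, bucket 4 empty → new chain.
Insert 688: h=2, bucket 2 nonempty → append to chain.
Insert 133: h=7, bucket 7 empty → new chain.
Insert 736: h=2, bucket 2 nonempty → append to chain.
Insert 864: h=2, bucket 2 nonempty → append to chain.
Final buckets:
0: _
1: _
2: 600 -> 688 -> 736 -> 864
3: _
4: 282
5: _
6: 76
7: 133

4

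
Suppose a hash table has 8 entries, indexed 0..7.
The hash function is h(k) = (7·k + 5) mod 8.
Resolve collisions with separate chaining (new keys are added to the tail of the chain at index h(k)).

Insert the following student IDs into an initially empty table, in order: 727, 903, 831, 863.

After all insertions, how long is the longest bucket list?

727 → bucket 6
903 → bucket 6 (collision)
831 → bucket 6 (collision)
863 → bucket 6 (collision)
Final buckets:
0: _
1: _
2: _
3: _
4: _
5: _
6: 727 -> 903 -> 831 -> 863
7: _

4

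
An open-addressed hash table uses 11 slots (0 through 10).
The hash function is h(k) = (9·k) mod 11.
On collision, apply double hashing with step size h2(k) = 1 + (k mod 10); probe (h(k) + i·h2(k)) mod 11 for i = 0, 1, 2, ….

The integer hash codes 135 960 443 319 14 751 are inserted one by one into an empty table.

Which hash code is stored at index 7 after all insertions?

751

135 hashes to 5; slot 5 is free → place at 5.
960 hashes to 5, h2=1; 5 taken → place at 6.
443 hashes to 5, h2=4; 5 taken → place at 9.
319 hashes to 0; slot 0 is free → place at 0.
14 hashes to 5, h2=5; 5 taken → place at 10.
751 hashes to 5, h2=2; 5 taken → place at 7.
Table: [319, -, -, -, -, 135, 960, 751, -, 443, 14]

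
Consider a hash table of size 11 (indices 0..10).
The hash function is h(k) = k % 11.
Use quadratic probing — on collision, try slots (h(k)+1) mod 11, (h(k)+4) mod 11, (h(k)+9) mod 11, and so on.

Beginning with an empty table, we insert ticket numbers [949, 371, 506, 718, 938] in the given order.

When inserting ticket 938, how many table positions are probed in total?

Insert 949: h=3, slot 3 empty => index 3.
Insert 371: h=8, slot 8 empty => index 8.
Insert 506: h=0, slot 0 empty => index 0.
Insert 718: h=3, slot 3 occupied => index 4.
Insert 938: h=3, slots 3,4 occupied => index 7.
Table: [506, _, _, 949, 718, _, _, 938, 371, _, _]

3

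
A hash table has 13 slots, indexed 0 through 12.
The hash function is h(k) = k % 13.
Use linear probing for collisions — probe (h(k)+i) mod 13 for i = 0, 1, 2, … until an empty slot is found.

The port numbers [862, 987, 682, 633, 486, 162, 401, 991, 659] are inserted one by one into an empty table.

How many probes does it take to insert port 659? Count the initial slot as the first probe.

862: h=4 → slot 4
987: h=12 → slot 12
682: h=6 → slot 6
633: h=9 → slot 9
486: h=5 → slot 5
162: h=6, probe 6,7 → slot 7
401: h=11 → slot 11
991: h=3 → slot 3
659: h=9, probe 9,10 → slot 10
Table: [-, -, -, 991, 862, 486, 682, 162, -, 633, 659, 401, 987]

2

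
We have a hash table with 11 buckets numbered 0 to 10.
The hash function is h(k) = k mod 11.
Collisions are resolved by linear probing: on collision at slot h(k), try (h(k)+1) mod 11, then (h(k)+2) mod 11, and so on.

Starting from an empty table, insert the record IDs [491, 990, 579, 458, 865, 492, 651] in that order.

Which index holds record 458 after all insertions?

9

Insert 491: h=7, slot 7 empty -> index 7.
Insert 990: h=0, slot 0 empty -> index 0.
Insert 579: h=7, slot 7 occupied -> index 8.
Insert 458: h=7, slots 7,8 occupied -> index 9.
Insert 865: h=7, slots 7,8,9 occupied -> index 10.
Insert 492: h=8, slots 8,9,10,0 occupied -> index 1.
Insert 651: h=2, slot 2 empty -> index 2.
Table: [990, 492, 651, —, —, —, —, 491, 579, 458, 865]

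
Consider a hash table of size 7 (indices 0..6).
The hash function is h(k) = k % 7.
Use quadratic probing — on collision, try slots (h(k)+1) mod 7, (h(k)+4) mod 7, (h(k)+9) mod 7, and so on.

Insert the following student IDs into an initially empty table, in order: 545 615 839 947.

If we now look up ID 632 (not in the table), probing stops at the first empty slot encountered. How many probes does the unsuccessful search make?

Insert 545: h=6, slot 6 empty -> index 6.
Insert 615: h=6, slot 6 occupied -> index 0.
Insert 839: h=6, slots 6,0 occupied -> index 3.
Insert 947: h=2, slot 2 empty -> index 2.
Table: [615, ., 947, 839, ., ., 545]
Lookup 632: h=2, probe 2,3,6,4 → slot 4 empty, not found.

4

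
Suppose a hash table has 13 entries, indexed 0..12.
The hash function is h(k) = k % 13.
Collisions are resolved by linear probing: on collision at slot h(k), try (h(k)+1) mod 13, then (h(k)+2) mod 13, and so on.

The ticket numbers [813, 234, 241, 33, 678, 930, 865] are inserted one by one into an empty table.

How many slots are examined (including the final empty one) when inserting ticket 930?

Insert 813: h=7, slot 7 empty → index 7.
Insert 234: h=0, slot 0 empty → index 0.
Insert 241: h=7, slot 7 occupied → index 8.
Insert 33: h=7, slots 7,8 occupied → index 9.
Insert 678: h=2, slot 2 empty → index 2.
Insert 930: h=7, slots 7,8,9 occupied → index 10.
Insert 865: h=7, slots 7,8,9,10 occupied → index 11.
Table: [234, ∅, 678, ∅, ∅, ∅, ∅, 813, 241, 33, 930, 865, ∅]

4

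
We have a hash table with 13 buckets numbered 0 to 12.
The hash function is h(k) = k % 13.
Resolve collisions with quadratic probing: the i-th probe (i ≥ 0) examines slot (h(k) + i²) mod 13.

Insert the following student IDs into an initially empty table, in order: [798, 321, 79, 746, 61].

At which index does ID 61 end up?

10

Insert 798: h=5, slot 5 empty => index 5.
Insert 321: h=9, slot 9 empty => index 9.
Insert 79: h=1, slot 1 empty => index 1.
Insert 746: h=5, slot 5 occupied => index 6.
Insert 61: h=9, slot 9 occupied => index 10.
Table: [., 79, ., ., ., 798, 746, ., ., 321, 61, ., .]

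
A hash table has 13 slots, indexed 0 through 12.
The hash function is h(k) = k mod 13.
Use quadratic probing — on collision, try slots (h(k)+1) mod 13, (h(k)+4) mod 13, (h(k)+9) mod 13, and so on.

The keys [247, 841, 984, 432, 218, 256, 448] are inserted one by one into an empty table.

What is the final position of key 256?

247: h=0 -> slot 0
841: h=9 -> slot 9
984: h=9, probe 9,10 -> slot 10
432: h=3 -> slot 3
218: h=10, probe 10,11 -> slot 11
256: h=9, probe 9,10,0,5 -> slot 5
448: h=6 -> slot 6
Table: [247, -, -, 432, -, 256, 448, -, -, 841, 984, 218, -]

5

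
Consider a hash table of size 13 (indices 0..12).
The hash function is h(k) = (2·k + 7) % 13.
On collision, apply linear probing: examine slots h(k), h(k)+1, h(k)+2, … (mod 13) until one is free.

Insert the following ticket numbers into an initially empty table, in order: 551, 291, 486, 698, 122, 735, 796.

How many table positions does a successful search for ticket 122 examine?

4

551: h=4 → slot 4
291: h=4, probe 4,5 → slot 5
486: h=4, probe 4,5,6 → slot 6
698: h=12 → slot 12
122: h=4, probe 4,5,6,7 → slot 7
735: h=8 → slot 8
796: h=0 → slot 0
Table: [796, —, —, —, 551, 291, 486, 122, 735, —, —, —, 698]
Lookup 122: h=4, probe 4,5,6,7 → found at 7.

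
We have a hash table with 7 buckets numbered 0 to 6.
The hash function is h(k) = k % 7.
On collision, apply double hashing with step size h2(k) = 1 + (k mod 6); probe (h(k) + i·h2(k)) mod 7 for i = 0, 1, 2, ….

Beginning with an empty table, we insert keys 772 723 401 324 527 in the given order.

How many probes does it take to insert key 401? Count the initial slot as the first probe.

772 hashes to 2; slot 2 is free -> place at 2.
723 hashes to 2, h2=4; 2 taken -> place at 6.
401 hashes to 2, h2=6; 2 taken -> place at 1.
324 hashes to 2, h2=1; 2 taken -> place at 3.
527 hashes to 2, h2=6; 2,1 taken -> place at 0.
Table: [527, 401, 772, 324, ., ., 723]

2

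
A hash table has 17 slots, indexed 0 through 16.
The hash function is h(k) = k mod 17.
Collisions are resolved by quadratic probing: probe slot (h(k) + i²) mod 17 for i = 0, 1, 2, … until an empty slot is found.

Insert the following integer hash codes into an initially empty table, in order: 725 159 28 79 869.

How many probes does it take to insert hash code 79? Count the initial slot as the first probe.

725: h=11 => slot 11
159: h=6 => slot 6
28: h=11, probe 11,12 => slot 12
79: h=11, probe 11,12,15 => slot 15
869: h=2 => slot 2
Table: [-, -, 869, -, -, -, 159, -, -, -, -, 725, 28, -, -, 79, -]

3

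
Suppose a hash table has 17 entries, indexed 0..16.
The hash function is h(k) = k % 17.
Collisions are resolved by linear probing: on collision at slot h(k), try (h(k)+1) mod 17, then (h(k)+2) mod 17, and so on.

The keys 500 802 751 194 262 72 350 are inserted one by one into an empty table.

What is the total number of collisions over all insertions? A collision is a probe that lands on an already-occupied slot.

5

500 hashes to 7; slot 7 is free => place at 7.
802 hashes to 3; slot 3 is free => place at 3.
751 hashes to 3; 3 taken => place at 4.
194 hashes to 7; 7 taken => place at 8.
262 hashes to 7; 7,8 taken => place at 9.
72 hashes to 4; 4 taken => place at 5.
350 hashes to 10; slot 10 is free => place at 10.
Table: [_, _, _, 802, 751, 72, _, 500, 194, 262, 350, _, _, _, _, _, _]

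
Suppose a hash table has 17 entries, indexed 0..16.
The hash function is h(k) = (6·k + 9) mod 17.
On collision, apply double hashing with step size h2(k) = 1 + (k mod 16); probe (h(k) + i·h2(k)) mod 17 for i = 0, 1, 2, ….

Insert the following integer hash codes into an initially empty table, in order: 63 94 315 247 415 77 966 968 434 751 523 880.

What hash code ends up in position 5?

63: h=13 -> slot 13
94: h=12 -> slot 12
315: h=12, h2=12, probe 12,7 -> slot 7
247: h=12, h2=8, probe 12,3 -> slot 3
415: h=0 -> slot 0
77: h=12, h2=14, probe 12,9 -> slot 9
966: h=8 -> slot 8
968: h=3, h2=9, probe 3,12,4 -> slot 4
434: h=12, h2=3, probe 12,15 -> slot 15
751: h=10 -> slot 10
523: h=2 -> slot 2
880: h=2, h2=1, probe 2,3,4,5 -> slot 5
Table: [415, ∅, 523, 247, 968, 880, ∅, 315, 966, 77, 751, ∅, 94, 63, ∅, 434, ∅]

880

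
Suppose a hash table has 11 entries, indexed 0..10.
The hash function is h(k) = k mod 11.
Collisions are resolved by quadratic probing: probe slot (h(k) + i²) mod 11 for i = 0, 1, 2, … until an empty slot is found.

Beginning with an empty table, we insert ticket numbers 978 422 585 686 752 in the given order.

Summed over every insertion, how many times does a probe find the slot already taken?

Insert 978: h=10, slot 10 empty → index 10.
Insert 422: h=4, slot 4 empty → index 4.
Insert 585: h=2, slot 2 empty → index 2.
Insert 686: h=4, slot 4 occupied → index 5.
Insert 752: h=4, slots 4,5 occupied → index 8.
Table: [—, —, 585, —, 422, 686, —, —, 752, —, 978]

3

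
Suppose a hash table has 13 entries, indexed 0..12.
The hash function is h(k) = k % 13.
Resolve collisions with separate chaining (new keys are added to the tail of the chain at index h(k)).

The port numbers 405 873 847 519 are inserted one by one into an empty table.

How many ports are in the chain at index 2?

Insert 405: h=2, bucket 2 empty → new chain.
Insert 873: h=2, bucket 2 nonempty → append to chain.
Insert 847: h=2, bucket 2 nonempty → append to chain.
Insert 519: h=12, bucket 12 empty → new chain.
Final buckets:
0: —
1: —
2: 405 -> 873 -> 847
3: —
4: —
5: —
6: —
7: —
8: —
9: —
10: —
11: —
12: 519

3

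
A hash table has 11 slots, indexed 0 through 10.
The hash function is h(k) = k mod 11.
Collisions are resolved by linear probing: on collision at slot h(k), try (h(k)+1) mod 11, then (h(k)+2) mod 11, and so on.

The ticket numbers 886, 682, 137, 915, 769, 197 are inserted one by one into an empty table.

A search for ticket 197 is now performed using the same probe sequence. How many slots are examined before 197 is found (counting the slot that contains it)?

886 hashes to 6; slot 6 is free => place at 6.
682 hashes to 0; slot 0 is free => place at 0.
137 hashes to 5; slot 5 is free => place at 5.
915 hashes to 2; slot 2 is free => place at 2.
769 hashes to 10; slot 10 is free => place at 10.
197 hashes to 10; 10,0 taken => place at 1.
Table: [682, 197, 915, ∅, ∅, 137, 886, ∅, ∅, ∅, 769]
Lookup 197: h=10, probe 10,0,1 → found at 1.

3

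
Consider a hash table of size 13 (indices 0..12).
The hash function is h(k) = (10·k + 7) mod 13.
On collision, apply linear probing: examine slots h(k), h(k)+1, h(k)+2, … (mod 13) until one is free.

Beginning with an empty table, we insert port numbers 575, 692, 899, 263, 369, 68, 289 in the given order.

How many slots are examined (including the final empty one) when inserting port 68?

5

575 hashes to 11; slot 11 is free -> place at 11.
692 hashes to 11; 11 taken -> place at 12.
899 hashes to 1; slot 1 is free -> place at 1.
263 hashes to 11; 11,12 taken -> place at 0.
369 hashes to 5; slot 5 is free -> place at 5.
68 hashes to 11; 11,12,0,1 taken -> place at 2.
289 hashes to 11; 11,12,0,1,2 taken -> place at 3.
Table: [263, 899, 68, 289, _, 369, _, _, _, _, _, 575, 692]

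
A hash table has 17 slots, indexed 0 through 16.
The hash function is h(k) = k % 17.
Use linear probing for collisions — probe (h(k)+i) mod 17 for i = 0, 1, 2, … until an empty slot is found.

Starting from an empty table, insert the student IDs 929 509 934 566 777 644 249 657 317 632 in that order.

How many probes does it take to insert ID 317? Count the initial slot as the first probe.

8

929 hashes to 11; slot 11 is free -> place at 11.
509 hashes to 16; slot 16 is free -> place at 16.
934 hashes to 16; 16 taken -> place at 0.
566 hashes to 5; slot 5 is free -> place at 5.
777 hashes to 12; slot 12 is free -> place at 12.
644 hashes to 15; slot 15 is free -> place at 15.
249 hashes to 11; 11,12 taken -> place at 13.
657 hashes to 11; 11,12,13 taken -> place at 14.
317 hashes to 11; 11,12,13,14,15,16,0 taken -> place at 1.
632 hashes to 3; slot 3 is free -> place at 3.
Table: [934, 317, —, 632, —, 566, —, —, —, —, —, 929, 777, 249, 657, 644, 509]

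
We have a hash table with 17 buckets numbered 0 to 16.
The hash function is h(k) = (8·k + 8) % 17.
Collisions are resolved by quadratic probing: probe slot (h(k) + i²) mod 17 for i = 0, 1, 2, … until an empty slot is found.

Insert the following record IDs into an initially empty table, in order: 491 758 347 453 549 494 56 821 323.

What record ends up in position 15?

56

491 hashes to 9; slot 9 is free -> place at 9.
758 hashes to 3; slot 3 is free -> place at 3.
347 hashes to 13; slot 13 is free -> place at 13.
453 hashes to 11; slot 11 is free -> place at 11.
549 hashes to 14; slot 14 is free -> place at 14.
494 hashes to 16; slot 16 is free -> place at 16.
56 hashes to 14; 14 taken -> place at 15.
821 hashes to 14; 14,15 taken -> place at 1.
323 hashes to 8; slot 8 is free -> place at 8.
Table: [—, 821, —, 758, —, —, —, —, 323, 491, —, 453, —, 347, 549, 56, 494]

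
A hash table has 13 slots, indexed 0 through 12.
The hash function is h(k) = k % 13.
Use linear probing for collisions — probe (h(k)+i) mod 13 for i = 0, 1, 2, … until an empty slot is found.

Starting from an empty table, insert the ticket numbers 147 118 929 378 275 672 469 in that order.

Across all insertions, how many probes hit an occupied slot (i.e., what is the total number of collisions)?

6

Insert 147: h=4, slot 4 empty => index 4.
Insert 118: h=1, slot 1 empty => index 1.
Insert 929: h=6, slot 6 empty => index 6.
Insert 378: h=1, slot 1 occupied => index 2.
Insert 275: h=2, slot 2 occupied => index 3.
Insert 672: h=9, slot 9 empty => index 9.
Insert 469: h=1, slots 1,2,3,4 occupied => index 5.
Table: [∅, 118, 378, 275, 147, 469, 929, ∅, ∅, 672, ∅, ∅, ∅]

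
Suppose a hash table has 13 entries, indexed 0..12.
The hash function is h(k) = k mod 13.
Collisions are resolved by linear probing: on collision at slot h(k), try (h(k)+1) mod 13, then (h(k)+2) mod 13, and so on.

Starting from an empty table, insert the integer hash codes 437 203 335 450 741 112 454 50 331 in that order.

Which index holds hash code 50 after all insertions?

2

Insert 437: h=8, slot 8 empty => index 8.
Insert 203: h=8, slot 8 occupied => index 9.
Insert 335: h=10, slot 10 empty => index 10.
Insert 450: h=8, slots 8,9,10 occupied => index 11.
Insert 741: h=0, slot 0 empty => index 0.
Insert 112: h=8, slots 8,9,10,11 occupied => index 12.
Insert 454: h=12, slots 12,0 occupied => index 1.
Insert 50: h=11, slots 11,12,0,1 occupied => index 2.
Insert 331: h=6, slot 6 empty => index 6.
Table: [741, 454, 50, ∅, ∅, ∅, 331, ∅, 437, 203, 335, 450, 112]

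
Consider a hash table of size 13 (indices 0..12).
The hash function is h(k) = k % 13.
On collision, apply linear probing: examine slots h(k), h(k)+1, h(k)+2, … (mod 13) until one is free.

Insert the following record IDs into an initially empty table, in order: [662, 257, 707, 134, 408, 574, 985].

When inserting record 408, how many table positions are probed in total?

662 hashes to 12; slot 12 is free → place at 12.
257 hashes to 10; slot 10 is free → place at 10.
707 hashes to 5; slot 5 is free → place at 5.
134 hashes to 4; slot 4 is free → place at 4.
408 hashes to 5; 5 taken → place at 6.
574 hashes to 2; slot 2 is free → place at 2.
985 hashes to 10; 10 taken → place at 11.
Table: [-, -, 574, -, 134, 707, 408, -, -, -, 257, 985, 662]

2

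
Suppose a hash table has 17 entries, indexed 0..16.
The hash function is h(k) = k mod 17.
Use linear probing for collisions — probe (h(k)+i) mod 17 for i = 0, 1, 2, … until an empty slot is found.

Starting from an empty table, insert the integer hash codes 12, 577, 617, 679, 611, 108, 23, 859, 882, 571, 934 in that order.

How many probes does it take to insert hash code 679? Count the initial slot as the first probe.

2

12 hashes to 12; slot 12 is free → place at 12.
577 hashes to 16; slot 16 is free → place at 16.
617 hashes to 5; slot 5 is free → place at 5.
679 hashes to 16; 16 taken → place at 0.
611 hashes to 16; 16,0 taken → place at 1.
108 hashes to 6; slot 6 is free → place at 6.
23 hashes to 6; 6 taken → place at 7.
859 hashes to 9; slot 9 is free → place at 9.
882 hashes to 15; slot 15 is free → place at 15.
571 hashes to 10; slot 10 is free → place at 10.
934 hashes to 16; 16,0,1 taken → place at 2.
Table: [679, 611, 934, ., ., 617, 108, 23, ., 859, 571, ., 12, ., ., 882, 577]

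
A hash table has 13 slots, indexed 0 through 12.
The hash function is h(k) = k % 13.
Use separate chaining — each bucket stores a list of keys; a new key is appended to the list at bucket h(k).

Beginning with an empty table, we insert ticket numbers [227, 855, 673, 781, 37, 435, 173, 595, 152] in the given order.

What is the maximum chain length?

Insert 227: h=6, bucket 6 empty → new chain.
Insert 855: h=10, bucket 10 empty → new chain.
Insert 673: h=10, bucket 10 nonempty → append to chain.
Insert 781: h=1, bucket 1 empty → new chain.
Insert 37: h=11, bucket 11 empty → new chain.
Insert 435: h=6, bucket 6 nonempty → append to chain.
Insert 173: h=4, bucket 4 empty → new chain.
Insert 595: h=10, bucket 10 nonempty → append to chain.
Insert 152: h=9, bucket 9 empty → new chain.
Final buckets:
0: -
1: 781
2: -
3: -
4: 173
5: -
6: 227 -> 435
7: -
8: -
9: 152
10: 855 -> 673 -> 595
11: 37
12: -

3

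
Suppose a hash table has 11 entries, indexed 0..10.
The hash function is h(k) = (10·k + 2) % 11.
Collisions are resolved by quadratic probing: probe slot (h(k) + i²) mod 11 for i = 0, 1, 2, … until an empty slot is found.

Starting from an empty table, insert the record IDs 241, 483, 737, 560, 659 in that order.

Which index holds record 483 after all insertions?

4

241 hashes to 3; slot 3 is free → place at 3.
483 hashes to 3; 3 taken → place at 4.
737 hashes to 2; slot 2 is free → place at 2.
560 hashes to 3; 3,4 taken → place at 7.
659 hashes to 3; 3,4,7 taken → place at 1.
Table: [∅, 659, 737, 241, 483, ∅, ∅, 560, ∅, ∅, ∅]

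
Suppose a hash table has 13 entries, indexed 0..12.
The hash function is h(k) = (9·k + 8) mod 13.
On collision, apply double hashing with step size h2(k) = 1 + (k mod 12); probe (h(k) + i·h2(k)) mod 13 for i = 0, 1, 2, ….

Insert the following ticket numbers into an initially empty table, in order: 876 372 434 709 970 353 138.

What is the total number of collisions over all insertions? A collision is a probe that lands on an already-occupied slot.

5

Insert 876: h=1, slot 1 empty => index 1.
Insert 372: h=2, slot 2 empty => index 2.
Insert 434: h=1, h2=3, slot 1 occupied => index 4.
Insert 709: h=6, slot 6 empty => index 6.
Insert 970: h=2, h2=11, slot 2 occupied => index 0.
Insert 353: h=0, h2=6, slots 0,6 occupied => index 12.
Insert 138: h=2, h2=7, slot 2 occupied => index 9.
Table: [970, 876, 372, ∅, 434, ∅, 709, ∅, ∅, 138, ∅, ∅, 353]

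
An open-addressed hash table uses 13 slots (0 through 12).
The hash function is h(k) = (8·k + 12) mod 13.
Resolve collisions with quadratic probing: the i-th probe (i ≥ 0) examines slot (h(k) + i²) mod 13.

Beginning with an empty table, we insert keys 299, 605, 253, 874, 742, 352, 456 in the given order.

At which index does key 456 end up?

6

299: h=12 -> slot 12
605: h=3 -> slot 3
253: h=8 -> slot 8
874: h=10 -> slot 10
742: h=7 -> slot 7
352: h=7, probe 7,8,11 -> slot 11
456: h=7, probe 7,8,11,3,10,6 -> slot 6
Table: [—, —, —, 605, —, —, 456, 742, 253, —, 874, 352, 299]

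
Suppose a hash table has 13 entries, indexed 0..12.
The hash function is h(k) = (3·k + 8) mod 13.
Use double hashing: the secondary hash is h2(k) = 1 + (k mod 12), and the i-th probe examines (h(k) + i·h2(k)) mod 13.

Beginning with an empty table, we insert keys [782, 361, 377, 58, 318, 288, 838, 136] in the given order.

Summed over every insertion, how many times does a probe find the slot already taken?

4

Insert 782: h=1, slot 1 empty -> index 1.
Insert 361: h=12, slot 12 empty -> index 12.
Insert 377: h=8, slot 8 empty -> index 8.
Insert 58: h=0, slot 0 empty -> index 0.
Insert 318: h=0, h2=7, slot 0 occupied -> index 7.
Insert 288: h=1, h2=1, slot 1 occupied -> index 2.
Insert 838: h=0, h2=11, slot 0 occupied -> index 11.
Insert 136: h=0, h2=5, slot 0 occupied -> index 5.
Table: [58, 782, 288, ∅, ∅, 136, ∅, 318, 377, ∅, ∅, 838, 361]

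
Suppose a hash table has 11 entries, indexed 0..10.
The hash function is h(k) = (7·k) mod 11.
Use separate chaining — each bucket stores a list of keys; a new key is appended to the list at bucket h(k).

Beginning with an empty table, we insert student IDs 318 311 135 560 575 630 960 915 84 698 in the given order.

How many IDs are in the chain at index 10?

318 -> bucket 4
311 -> bucket 10
135 -> bucket 10 (collision)
560 -> bucket 4 (collision)
575 -> bucket 10 (collision)
630 -> bucket 10 (collision)
960 -> bucket 10 (collision)
915 -> bucket 3
84 -> bucket 5
698 -> bucket 2
Final buckets:
0: _
1: _
2: 698
3: 915
4: 318 -> 560
5: 84
6: _
7: _
8: _
9: _
10: 311 -> 135 -> 575 -> 630 -> 960

5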